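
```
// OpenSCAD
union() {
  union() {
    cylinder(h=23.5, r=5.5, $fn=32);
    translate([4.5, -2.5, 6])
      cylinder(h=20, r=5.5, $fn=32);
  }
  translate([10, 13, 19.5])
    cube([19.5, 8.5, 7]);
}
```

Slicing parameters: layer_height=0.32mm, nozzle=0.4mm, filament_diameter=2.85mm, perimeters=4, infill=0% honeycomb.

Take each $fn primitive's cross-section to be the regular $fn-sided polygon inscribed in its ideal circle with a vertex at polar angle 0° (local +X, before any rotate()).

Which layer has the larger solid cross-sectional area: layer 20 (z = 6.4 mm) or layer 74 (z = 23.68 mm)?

layer 74 (z = 23.68 mm)

Layer 20 (z = 6.4): the r=5.5 cylinder gives a regular 32-gon of circumradius 5.5 (constant along its height) (area = (32/2)·5.500²·sin(360°/32) = 94.42 mm²); the cylinder at (4.5, -2.5): section is a regular 32-gon, circumradius r=5.5 (area = (32/2)·5.500²·sin(360°/32) = 94.42 mm²); Taking the union: the regions partially overlap — summed areas 188.85 mm² minus the doubly-counted overlap 40.13 mm² gives 148.72 mm² — area = 148.72 mm²; the cube at (10, 13) does not reach this height (z outside [19.5, 26.5]); Combining (union): only that combined region is present, so the union is just that shape — area = 148.72 mm². So its area = 148.72 mm². Layer 74 (z = 23.68): the cylinder does not reach this height (z outside [0, 23.5]); the r=5.5 cylinder at (4.5, -2.5) contributes a regular 32-gon of circumradius 5.5 (area = (32/2)·5.500²·sin(360°/32) = 94.42 mm²); Merging all regions: only the r=5.5 cylinder at (4.5, -2.5) is present, so the union is just that shape — area = 94.42 mm²; the cube at (10, 13) is present — its section is the full 19.5×8.5 rectangle (area 165.75 mm²); Taking the union: the 2 present regions are separate (no shared area or edge), so areas and boundary lengths simply add and each stays a separate island — area = 260.17 mm². So its area = 260.17 mm². Layer 74 is larger (260.17 vs 148.72 mm²).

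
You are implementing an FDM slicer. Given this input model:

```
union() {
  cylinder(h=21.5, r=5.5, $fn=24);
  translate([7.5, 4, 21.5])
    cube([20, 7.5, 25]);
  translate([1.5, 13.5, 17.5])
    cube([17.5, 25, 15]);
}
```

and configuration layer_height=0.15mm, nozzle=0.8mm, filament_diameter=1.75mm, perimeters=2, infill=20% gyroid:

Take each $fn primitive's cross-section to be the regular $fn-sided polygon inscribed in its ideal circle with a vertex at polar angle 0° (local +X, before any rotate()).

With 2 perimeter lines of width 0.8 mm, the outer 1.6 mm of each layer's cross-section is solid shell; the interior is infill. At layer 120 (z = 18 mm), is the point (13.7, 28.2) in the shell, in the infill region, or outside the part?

At z = 18 mm: the cylinder: section is a regular 24-gon, circumradius r=5.5; the cube at (7.5, 4) is not intersected at this z (z outside [21.5, 46.5]); the 17.5×25 cube at (1.5, 13.5) contributes its full rectangle; Merging all regions: the 2 present regions are separate (no shared area or edge), so areas and boundary lengths simply add and each stays a separate island — 2 connected regions. Overall, the cross-section has 2 separate islands. The nearest boundary edge runs (19.00, 38.50)→(19.00, 13.50); distance from the point to it = 5.30 mm. (Shell/infill is judged within the island containing the point — the largest one.) The point is inside the cross-section and 5.30 mm from the nearest boundary — more than the 1.6 mm shell width (2 × 0.8), so it's in the infill interior.

infill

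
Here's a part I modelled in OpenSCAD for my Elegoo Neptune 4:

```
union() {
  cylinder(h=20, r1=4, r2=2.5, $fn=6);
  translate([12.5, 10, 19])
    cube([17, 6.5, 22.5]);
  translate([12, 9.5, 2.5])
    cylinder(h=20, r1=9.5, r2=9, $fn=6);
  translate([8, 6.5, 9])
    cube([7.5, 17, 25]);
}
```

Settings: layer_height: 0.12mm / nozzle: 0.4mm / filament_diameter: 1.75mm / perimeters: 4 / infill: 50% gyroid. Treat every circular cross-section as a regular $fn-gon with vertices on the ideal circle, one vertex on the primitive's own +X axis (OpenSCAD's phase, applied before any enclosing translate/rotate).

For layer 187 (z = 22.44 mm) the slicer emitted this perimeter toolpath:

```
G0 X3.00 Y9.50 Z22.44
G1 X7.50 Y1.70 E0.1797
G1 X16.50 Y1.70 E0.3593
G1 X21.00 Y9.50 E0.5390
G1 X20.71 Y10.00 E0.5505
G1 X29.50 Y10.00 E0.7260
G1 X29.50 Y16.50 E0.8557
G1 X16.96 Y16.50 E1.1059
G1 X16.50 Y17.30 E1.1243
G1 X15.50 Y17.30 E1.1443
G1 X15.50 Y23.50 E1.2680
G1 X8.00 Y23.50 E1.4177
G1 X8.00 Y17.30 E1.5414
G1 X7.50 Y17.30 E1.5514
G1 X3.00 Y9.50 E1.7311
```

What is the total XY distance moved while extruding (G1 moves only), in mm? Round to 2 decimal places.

86.75 mm

Sum the Euclidean lengths of each G1 segment: total = 86.75 mm.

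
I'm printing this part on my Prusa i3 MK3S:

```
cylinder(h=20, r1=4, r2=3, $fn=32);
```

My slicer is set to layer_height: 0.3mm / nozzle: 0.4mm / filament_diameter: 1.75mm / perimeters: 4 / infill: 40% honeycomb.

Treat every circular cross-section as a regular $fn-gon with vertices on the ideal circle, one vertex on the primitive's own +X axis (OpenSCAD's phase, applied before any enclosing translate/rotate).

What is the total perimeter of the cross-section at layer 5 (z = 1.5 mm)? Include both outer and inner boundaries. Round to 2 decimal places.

24.62 mm

At z = 1.5 mm: the cone: at t=0.075 of its height the radius interpolates to r₁+(r₂−r₁)t = 3.925, giving a regular 32-gon of that circumradius (perimeter = 2·32·3.925·sin(180°/32) = 24.62 mm). Overall, the cross-section is a single solid region. Total boundary length (outer) = 24.62 mm.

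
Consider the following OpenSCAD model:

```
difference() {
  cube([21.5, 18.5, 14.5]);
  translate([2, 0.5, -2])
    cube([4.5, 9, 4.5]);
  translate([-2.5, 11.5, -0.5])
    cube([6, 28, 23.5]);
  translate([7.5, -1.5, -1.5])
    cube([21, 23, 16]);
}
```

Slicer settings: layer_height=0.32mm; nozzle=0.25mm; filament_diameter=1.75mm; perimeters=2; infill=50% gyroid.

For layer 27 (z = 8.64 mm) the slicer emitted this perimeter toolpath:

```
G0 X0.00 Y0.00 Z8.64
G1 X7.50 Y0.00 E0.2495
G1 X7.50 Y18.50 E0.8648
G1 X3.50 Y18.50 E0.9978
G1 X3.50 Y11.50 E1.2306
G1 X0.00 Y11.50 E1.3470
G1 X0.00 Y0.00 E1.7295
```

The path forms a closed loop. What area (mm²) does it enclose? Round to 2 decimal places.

Apply the shoelace formula to the sequence of (X, Y) vertices; enclosed area = 114.25 mm².

114.25 mm²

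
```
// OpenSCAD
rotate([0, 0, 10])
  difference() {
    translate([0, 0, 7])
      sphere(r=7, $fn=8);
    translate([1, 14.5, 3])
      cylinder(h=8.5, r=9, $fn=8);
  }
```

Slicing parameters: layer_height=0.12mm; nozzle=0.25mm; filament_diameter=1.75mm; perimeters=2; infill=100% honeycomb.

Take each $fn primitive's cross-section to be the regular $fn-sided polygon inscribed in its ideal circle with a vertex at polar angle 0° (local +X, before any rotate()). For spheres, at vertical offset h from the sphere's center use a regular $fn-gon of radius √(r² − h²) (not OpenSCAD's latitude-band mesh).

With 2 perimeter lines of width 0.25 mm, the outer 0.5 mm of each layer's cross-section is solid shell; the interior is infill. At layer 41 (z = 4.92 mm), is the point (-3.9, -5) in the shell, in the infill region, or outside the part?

shell

At z = 4.92 mm: the sphere: section is a regular 8-gon, circumradius = √(r²−h²) = √(7²−2.08²) = 6.684; the r=9 cylinder at (1, 14.5) gives a regular 8-gon of circumradius 9 (constant along its height); Subtracting the remaining from the first: starting from the r=7 sphere, the r=9 cylinder at (1, 14.5) partially overlaps it — only the 1.48 mm² overlap (of its 229.10 mm²) is removed, clipping the outline — 1 connected region; (rotated 10° about Z; rotation is an isometry so areas/perimeters/island counts are preserved). Overall, the cross-section is a single solid region. Undo the 10° rotation: the query point maps to (-4.709, -4.247) in the un-rotated model frame. The nearest boundary edge runs (-4.73, -4.73)→(-6.68, 0.00); distance from the point to it = 0.20 mm. The point is inside the cross-section, 0.20 mm from the nearest boundary — within the 0.5 mm shell band (2 × 0.25).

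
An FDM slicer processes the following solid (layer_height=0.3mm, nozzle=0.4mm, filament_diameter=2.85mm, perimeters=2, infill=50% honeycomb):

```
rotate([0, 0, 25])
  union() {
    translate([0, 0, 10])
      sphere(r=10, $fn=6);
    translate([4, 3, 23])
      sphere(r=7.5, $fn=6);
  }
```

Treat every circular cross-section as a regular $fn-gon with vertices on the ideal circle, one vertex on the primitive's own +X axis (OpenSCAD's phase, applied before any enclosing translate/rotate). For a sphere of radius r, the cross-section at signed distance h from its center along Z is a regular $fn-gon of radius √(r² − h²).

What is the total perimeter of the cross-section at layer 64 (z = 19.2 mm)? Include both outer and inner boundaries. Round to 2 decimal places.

At z = 19.2 mm: the r=10 sphere slices to a regular 6-gon of circumradius 3.919 (√(r²−h²) with h=9.2 from center) (perimeter = 2·6·3.919·sin(180°/6) = 23.52 mm); the sphere at (4, 3): section is a regular 6-gon, circumradius = √(r²−h²) = √(7.5²−3.8²) = 6.466 (perimeter = 2·6·6.466·sin(180°/6) = 38.80 mm); Taking the union: the regions partially overlap (shared area 23.76 mm²), so the edge portions inside another operand are dropped and the merged outline is re-measured after clipping — boundary = 42.90 mm; (rotated 25° about Z; rotation is an isometry so areas/perimeters/island counts are preserved). Overall, the cross-section is a single solid region. Total boundary length (outer) = 42.90 mm.

42.90 mm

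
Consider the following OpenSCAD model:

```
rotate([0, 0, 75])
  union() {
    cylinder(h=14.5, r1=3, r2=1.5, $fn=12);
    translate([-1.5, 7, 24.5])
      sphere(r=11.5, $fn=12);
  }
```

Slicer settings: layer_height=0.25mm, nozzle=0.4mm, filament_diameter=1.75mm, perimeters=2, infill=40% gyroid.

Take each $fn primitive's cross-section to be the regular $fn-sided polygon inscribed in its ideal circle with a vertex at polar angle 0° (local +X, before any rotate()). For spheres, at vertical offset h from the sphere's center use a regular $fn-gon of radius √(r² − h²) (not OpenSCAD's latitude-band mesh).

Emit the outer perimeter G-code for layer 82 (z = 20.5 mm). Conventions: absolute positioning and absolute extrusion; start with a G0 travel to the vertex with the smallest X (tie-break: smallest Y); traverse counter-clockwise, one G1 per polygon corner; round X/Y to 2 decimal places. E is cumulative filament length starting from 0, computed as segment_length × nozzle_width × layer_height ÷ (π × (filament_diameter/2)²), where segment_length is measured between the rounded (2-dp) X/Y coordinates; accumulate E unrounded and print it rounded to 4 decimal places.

At z = 20.5 mm: the cone does not reach this height (z outside [0, 14.5]); the sphere at (-1.5, 7): section is a regular 12-gon, circumradius = √(r²−h²) = √(11.5²−4²) = 10.782; Taking the union: only the r=11.5 sphere at (-1.5, 7) is present, so the union is just that shape — 1 connected region; (rotated 75° about Z; rotation is an isometry so areas/perimeters/island counts are preserved). The outline is a single polygon with 12 vertices. Extrusion per mm of travel: 0.4 × 0.25 / (π × 0.875²) = 0.041575. Accumulating E over each segment gives final E = 2.7839.

G0 X-17.56 Y-2.43 Z20.50
G1 X-14.77 Y-7.26 E0.2319
G1 X-9.94 Y-10.05 E0.4638
G1 X-4.36 Y-10.05 E0.6958
G1 X0.47 Y-7.26 E0.9277
G1 X3.26 Y-2.43 E1.1596
G1 X3.26 Y3.15 E1.3916
G1 X0.47 Y7.99 E1.6239
G1 X-4.36 Y10.78 E1.8558
G1 X-9.94 Y10.78 E2.0877
G1 X-14.77 Y7.99 E2.3196
G1 X-17.56 Y3.15 E2.5519
G1 X-17.56 Y-2.43 E2.7839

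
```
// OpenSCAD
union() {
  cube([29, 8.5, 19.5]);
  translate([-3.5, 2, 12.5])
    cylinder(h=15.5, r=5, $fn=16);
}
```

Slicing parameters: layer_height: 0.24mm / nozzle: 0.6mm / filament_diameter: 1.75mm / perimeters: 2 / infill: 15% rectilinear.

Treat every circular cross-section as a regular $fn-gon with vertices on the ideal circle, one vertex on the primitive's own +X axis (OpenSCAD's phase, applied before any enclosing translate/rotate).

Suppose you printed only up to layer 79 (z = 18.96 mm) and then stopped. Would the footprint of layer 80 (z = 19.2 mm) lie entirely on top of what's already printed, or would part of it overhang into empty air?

Compare the two slices. At z = 18.96: the cube is present — its section is the full 29×8.5 rectangle (area 246.50 mm²); the cylinder at (-3.5, 2): section is a regular 16-gon, circumradius r=5 (area = (16/2)·5.000²·sin(360°/16) = 76.54 mm²); Merging all regions: the regions partially overlap — summed areas 323.04 mm² minus the doubly-counted overlap 6.04 mm² gives 316.99 mm² — area = 316.99 mm². At z = 19.2: the cube (footprint 29×8.5) is included at this height (area 246.50 mm²); the cylinder at (-3.5, 2): section is a regular 16-gon, circumradius r=5 (area = (16/2)·5.000²·sin(360°/16) = 76.54 mm²); Combining (union): the regions partially overlap — summed areas 323.04 mm² minus the doubly-counted overlap 6.04 mm² gives 316.99 mm² — area = 316.99 mm². Checking containment: the cross-section at z = 19.2 is a subset of the cross-section at z = 18.96.

entirely on top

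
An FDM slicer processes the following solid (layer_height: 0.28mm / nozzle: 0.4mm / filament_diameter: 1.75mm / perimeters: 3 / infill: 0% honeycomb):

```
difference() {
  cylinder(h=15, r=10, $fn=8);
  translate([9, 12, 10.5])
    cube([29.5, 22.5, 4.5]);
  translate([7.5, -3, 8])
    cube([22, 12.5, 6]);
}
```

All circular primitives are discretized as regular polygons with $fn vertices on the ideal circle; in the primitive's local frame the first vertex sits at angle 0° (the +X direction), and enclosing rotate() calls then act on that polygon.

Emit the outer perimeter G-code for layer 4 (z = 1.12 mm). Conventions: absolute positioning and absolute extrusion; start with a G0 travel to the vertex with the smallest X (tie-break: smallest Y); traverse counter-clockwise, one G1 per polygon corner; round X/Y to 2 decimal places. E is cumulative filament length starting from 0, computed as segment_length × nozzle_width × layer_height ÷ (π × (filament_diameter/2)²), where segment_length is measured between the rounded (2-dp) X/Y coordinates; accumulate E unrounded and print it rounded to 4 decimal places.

G0 X-10.00 Y0.00 Z1.12
G1 X-7.07 Y-7.07 E0.3564
G1 X0.00 Y-10.00 E0.7127
G1 X7.07 Y-7.07 E1.0691
G1 X10.00 Y0.00 E1.4254
G1 X7.07 Y7.07 E1.7818
G1 X0.00 Y10.00 E2.1382
G1 X-7.07 Y7.07 E2.4945
G1 X-10.00 Y0.00 E2.8509

At z = 1.12 mm: the r=10 cylinder contributes a regular 8-gon of circumradius 10; the cube at (9, 12) is not intersected at this z (z outside [10.5, 15]); the cube at (7.5, -3) is absent (z outside [8, 14]); Taking the first minus the rest: none of the subtracted shapes is present at this height, so the r=10 cylinder is unchanged — 1 connected region. The outline is a single polygon with 8 vertices. Extrusion per mm of travel: 0.4 × 0.28 / (π × 0.875²) = 0.046564. Accumulating E over each segment gives final E = 2.8509.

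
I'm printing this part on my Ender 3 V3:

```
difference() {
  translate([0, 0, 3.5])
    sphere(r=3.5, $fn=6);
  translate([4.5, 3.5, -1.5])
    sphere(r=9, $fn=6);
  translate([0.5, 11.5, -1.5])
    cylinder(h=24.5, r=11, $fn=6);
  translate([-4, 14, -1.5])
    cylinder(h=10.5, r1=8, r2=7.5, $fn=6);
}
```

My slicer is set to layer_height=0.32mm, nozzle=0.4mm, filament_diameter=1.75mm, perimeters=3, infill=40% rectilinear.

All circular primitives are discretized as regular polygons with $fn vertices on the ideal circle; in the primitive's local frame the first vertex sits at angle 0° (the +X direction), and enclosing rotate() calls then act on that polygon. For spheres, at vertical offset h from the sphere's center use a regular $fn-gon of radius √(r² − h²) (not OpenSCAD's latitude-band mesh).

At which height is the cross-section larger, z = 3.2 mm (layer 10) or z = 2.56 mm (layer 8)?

Layer 10 (z = 3.2): the r=3.5 sphere slices to a regular 6-gon of circumradius 3.487 (√(r²−h²) with h=0.3 from center) (area = (6/2)·3.487²·sin(360°/6) = 31.59 mm²); the r=9 sphere at (4.5, 3.5) slices to a regular 6-gon of circumradius 7.675 (√(r²−h²) with h=4.7 from center) (area = (6/2)·7.675²·sin(360°/6) = 153.05 mm²); the r=11 cylinder at (0.5, 11.5) gives a regular 6-gon of circumradius 11 (constant along its height) (area = (6/2)·11.000²·sin(360°/6) = 314.37 mm²); the cone at (-4, 14) contributes a regular 6-gon of circumradius 7.776 (interpolated between r1=8 and r2=7.5 at t=0.448) (area = (6/2)·7.776²·sin(360°/6) = 157.10 mm²); Taking the first minus the rest: starting from the r=3.5 sphere (31.59 mm²), the r=9 sphere at (4.5, 3.5) partially overlaps it — only the 22.19 mm² overlap (of its 153.05 mm²) is removed, clipping the outline; the r=11 cylinder at (0.5, 11.5) partially overlaps it — only the 0.00 mm² overlap (of its 314.37 mm²) is removed, clipping the outline; the cone at (-4, 14) misses the remaining region (no effect) — area = 9.40 mm². So its area = 9.40 mm². Layer 8 (z = 2.56): the sphere: section is a regular 6-gon, circumradius = √(r²−h²) = √(3.5²−0.94²) = 3.371 (area = (6/2)·3.371²·sin(360°/6) = 29.53 mm²); the r=9 sphere at (4.5, 3.5) contributes a regular 6-gon of circumradius √(9²−4.06²) = 8.032 (area = (6/2)·8.032²·sin(360°/6) = 167.62 mm²); the r=11 cylinder at (0.5, 11.5) gives a regular 6-gon of circumradius 11 (constant along its height) (area = (6/2)·11.000²·sin(360°/6) = 314.37 mm²); the cone at (-4, 14) (r1=8→r2=7.5) has section circumradius 7.807 here — a regular 6-gon (area = (6/2)·7.807²·sin(360°/6) = 158.34 mm²); After the difference (first − rest): starting from the r=3.5 sphere (29.53 mm²), the r=9 sphere at (4.5, 3.5) partially overlaps it — only the 22.60 mm² overlap (of its 167.62 mm²) is removed, clipping the outline; the r=11 cylinder at (0.5, 11.5) misses the remaining region (no effect); the cone at (-4, 14) misses the remaining region (no effect) — area = 6.93 mm². So its area = 6.93 mm². Layer 10 is larger (9.40 vs 6.93 mm²).

layer 10 (z = 3.2 mm)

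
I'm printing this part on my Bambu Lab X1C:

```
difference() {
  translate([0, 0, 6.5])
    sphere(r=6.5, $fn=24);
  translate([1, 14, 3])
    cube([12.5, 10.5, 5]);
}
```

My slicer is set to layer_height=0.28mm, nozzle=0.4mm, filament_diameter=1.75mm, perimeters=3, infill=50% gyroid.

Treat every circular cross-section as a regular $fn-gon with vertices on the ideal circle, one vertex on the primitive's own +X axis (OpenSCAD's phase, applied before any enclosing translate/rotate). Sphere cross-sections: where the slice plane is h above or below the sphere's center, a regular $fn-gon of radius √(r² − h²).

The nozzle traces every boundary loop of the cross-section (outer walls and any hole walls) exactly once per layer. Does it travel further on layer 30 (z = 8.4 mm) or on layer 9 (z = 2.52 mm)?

Layer 30 (z = 8.4): the r=6.5 sphere slices to a regular 24-gon of circumradius 6.216 (√(r²−h²) with h=1.9 from center) (perimeter = 2·24·6.216·sin(180°/24) = 38.95 mm); the cube at (1, 14) is not intersected at this z (z outside [3, 8]); After the difference (first − rest): none of the subtracted shapes is present at this height, so the r=6.5 sphere is unchanged — boundary = 38.95 mm. So its perimeter = 38.95 mm. Layer 9 (z = 2.52): the r=6.5 sphere slices to a regular 24-gon of circumradius 5.139 (√(r²−h²) with h=3.98 from center) (perimeter = 2·24·5.139·sin(180°/24) = 32.20 mm); the cube at (1, 14) is absent (z outside [3, 8]); Taking the first minus the rest: none of the subtracted shapes is present at this height, so the r=6.5 sphere is unchanged — boundary = 32.20 mm. So its perimeter = 32.20 mm. Layer 30 is larger (38.95 vs 32.20 mm).

layer 30 (z = 8.4 mm)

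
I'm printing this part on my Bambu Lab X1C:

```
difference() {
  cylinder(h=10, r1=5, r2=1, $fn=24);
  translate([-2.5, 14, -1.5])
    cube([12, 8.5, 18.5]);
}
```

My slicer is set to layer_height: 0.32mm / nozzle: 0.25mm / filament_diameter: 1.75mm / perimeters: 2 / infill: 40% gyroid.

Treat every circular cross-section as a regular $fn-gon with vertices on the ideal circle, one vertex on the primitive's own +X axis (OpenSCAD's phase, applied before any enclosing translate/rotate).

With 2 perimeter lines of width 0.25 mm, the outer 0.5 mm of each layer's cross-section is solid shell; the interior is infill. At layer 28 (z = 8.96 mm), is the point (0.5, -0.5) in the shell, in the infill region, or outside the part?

At z = 8.96 mm: the cone: at t=0.896 of its height the radius interpolates to r₁+(r₂−r₁)t = 1.416, giving a regular 24-gon of that circumradius; the cube at (-2.5, 14) (footprint 12×8.5) is included at this height; After the difference (first − rest): starting from the cone, the 12×8.5 cube at (-2.5, 14) misses the remaining region (no effect) — 1 connected region. Overall, the cross-section is a single solid region. The nearest boundary edge runs (1.00, -1.00)→(0.71, -1.23); distance from the point to it = 0.70 mm. The point is inside the cross-section and 0.70 mm from the nearest boundary — more than the 0.5 mm shell width (2 × 0.25), so it's in the infill interior.

infill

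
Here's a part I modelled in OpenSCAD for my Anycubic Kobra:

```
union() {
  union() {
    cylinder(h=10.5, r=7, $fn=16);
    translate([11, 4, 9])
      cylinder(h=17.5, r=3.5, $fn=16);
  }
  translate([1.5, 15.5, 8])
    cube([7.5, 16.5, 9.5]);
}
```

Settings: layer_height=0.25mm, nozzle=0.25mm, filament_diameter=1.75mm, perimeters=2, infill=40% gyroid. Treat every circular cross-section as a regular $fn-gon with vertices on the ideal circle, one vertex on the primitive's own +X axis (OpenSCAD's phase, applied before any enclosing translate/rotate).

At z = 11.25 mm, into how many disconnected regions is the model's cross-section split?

2

At z = 11.25 mm: the cylinder does not reach this height (z outside [0, 10.5]); the cylinder at (11, 4): section is a regular 16-gon, circumradius r=3.5; Combining (union): only the r=3.5 cylinder at (11, 4) is present, so the union is just that shape — 1 connected region; the 7.5×16.5 cube at (1.5, 15.5) contributes its full rectangle; Taking the union: the 2 present regions are separate (no shared area or edge), so areas and boundary lengths simply add and each stays a separate island — 2 connected regions. The result has 2 disconnected regions.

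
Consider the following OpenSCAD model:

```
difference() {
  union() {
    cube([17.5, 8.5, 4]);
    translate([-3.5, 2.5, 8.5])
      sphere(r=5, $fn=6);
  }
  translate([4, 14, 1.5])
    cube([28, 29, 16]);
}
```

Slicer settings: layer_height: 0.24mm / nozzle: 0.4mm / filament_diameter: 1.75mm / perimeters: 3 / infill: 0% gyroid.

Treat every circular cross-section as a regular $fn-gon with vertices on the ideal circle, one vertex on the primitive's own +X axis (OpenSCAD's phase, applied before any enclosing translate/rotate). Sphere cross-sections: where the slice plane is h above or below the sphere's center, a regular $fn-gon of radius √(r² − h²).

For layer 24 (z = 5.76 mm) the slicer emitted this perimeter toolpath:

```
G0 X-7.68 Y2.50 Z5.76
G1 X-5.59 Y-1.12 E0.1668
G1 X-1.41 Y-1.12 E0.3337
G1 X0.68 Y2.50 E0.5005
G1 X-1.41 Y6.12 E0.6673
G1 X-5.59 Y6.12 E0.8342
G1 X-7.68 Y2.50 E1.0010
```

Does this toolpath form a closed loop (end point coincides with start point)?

Start point (G0): (-7.68, 2.50). End point (last G1): the path returns to the start — closed.

yes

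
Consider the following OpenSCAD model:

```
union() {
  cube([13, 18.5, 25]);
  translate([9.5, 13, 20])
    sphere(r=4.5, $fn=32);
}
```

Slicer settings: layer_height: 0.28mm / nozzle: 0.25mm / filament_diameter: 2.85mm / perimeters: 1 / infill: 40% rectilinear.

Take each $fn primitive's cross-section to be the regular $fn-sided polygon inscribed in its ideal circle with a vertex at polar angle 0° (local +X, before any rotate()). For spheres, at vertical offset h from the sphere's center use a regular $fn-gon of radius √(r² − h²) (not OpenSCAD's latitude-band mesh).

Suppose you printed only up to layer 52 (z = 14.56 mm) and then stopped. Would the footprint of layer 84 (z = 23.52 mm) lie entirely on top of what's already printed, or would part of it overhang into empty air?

Compare the two slices. At z = 14.56: the 13×18.5 cube contributes its full rectangle (area 240.50 mm²); the sphere at (9.5, 13) is not intersected at this z (|z−center|=5.440 > r=4.5); Merging all regions: only the 13×18.5 cube is present, so the union is just that shape — area = 240.50 mm². At z = 23.52: the 13×18.5 cube contributes its full rectangle (area 240.50 mm²); the r=4.5 sphere at (9.5, 13) slices to a regular 32-gon of circumradius 2.803 (√(r²−h²) with h=3.52 from center) (area = (32/2)·2.803²·sin(360°/32) = 24.53 mm²); Combining (union): the r=4.5 sphere at (9.5, 13) lies entirely inside the 13×18.5 cube, so the union is just the 13×18.5 cube — area = 240.50 mm². Checking containment: the cross-section at z = 23.52 is a subset of the cross-section at z = 14.56.

entirely on top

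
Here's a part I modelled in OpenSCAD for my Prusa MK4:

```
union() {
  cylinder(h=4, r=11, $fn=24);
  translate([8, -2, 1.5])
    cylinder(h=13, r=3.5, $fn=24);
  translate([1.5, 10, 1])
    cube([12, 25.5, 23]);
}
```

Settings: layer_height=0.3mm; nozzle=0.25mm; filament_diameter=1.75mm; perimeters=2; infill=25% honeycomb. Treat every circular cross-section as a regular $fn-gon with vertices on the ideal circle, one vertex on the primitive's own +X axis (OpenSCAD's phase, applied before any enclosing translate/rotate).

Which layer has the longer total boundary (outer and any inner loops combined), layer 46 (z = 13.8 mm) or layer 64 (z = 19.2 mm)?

layer 46 (z = 13.8 mm)

Layer 46 (z = 13.8): the cylinder is absent (z outside [0, 4]); the r=3.5 cylinder at (8, -2) contributes a regular 24-gon of circumradius 3.5 (perimeter = 2·24·3.500·sin(180°/24) = 21.93 mm); the cube at (1.5, 10) is present — its section is the full 12×25.5 rectangle (perimeter 75.00 mm); Taking the union: the 2 present regions are separate (no shared area or edge), so areas and boundary lengths simply add and each stays a separate island — boundary = 96.93 mm. So its perimeter = 96.93 mm. Layer 64 (z = 19.2): the cylinder is absent (z outside [0, 4]); the cylinder at (8, -2) is not intersected at this z (z outside [1.5, 14.5]); the cube at (1.5, 10) (footprint 12×25.5) is included at this height (perimeter 75.00 mm); Combining (union): only the 12×25.5 cube at (1.5, 10) is present, so the union is just that shape — boundary = 75.00 mm. So its perimeter = 75.00 mm. Layer 46 is larger (96.93 vs 75.00 mm).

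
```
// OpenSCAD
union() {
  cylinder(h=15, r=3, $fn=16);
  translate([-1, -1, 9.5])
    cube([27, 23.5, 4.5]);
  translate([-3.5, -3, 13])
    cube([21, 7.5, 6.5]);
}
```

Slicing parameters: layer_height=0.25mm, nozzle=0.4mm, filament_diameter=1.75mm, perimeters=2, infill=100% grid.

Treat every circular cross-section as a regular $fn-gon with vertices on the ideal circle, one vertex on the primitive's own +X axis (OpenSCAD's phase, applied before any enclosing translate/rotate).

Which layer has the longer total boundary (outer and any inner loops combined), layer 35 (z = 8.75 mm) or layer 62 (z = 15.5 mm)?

Layer 35 (z = 8.75): the r=3 cylinder gives a regular 16-gon of circumradius 3 (constant along its height) (perimeter = 2·16·3.000·sin(180°/16) = 18.73 mm); the cube at (-1, -1) is absent (z outside [9.5, 14]); the cube at (-3.5, -3) is absent (z outside [13, 19.5]); Taking the union: only the r=3 cylinder is present, so the union is just that shape — boundary = 18.73 mm. So its perimeter = 18.73 mm. Layer 62 (z = 15.5): the cylinder is not intersected at this z (z outside [0, 15]); the cube at (-1, -1) does not reach this height (z outside [9.5, 14]); the 21×7.5 cube at (-3.5, -3) contributes its full rectangle (perimeter 57.00 mm); Merging all regions: only the 21×7.5 cube at (-3.5, -3) is present, so the union is just that shape — boundary = 57.00 mm. So its perimeter = 57.00 mm. Layer 62 is larger (57.00 vs 18.73 mm).

layer 62 (z = 15.5 mm)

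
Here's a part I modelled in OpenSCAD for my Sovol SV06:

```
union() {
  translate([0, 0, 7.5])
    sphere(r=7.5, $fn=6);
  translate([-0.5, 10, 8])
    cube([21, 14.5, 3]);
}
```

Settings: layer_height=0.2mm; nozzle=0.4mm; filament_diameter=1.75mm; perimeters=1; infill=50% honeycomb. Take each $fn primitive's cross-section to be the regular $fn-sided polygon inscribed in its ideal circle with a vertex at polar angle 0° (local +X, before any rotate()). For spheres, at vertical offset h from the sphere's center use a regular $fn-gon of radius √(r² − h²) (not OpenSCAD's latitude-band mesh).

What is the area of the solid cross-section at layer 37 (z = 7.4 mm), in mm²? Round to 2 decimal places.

146.12 mm²

At z = 7.4 mm: the sphere: section is a regular 6-gon, circumradius = √(r²−h²) = √(7.5²−0.1²) = 7.499 (area = (6/2)·7.499²·sin(360°/6) = 146.12 mm²); the cube at (-0.5, 10) does not reach this height (z outside [8, 11]); Merging all regions: only the r=7.5 sphere is present, so the union is just that shape — area = 146.12 mm². Overall, the cross-section is a single solid region. Net area = 146.12 mm².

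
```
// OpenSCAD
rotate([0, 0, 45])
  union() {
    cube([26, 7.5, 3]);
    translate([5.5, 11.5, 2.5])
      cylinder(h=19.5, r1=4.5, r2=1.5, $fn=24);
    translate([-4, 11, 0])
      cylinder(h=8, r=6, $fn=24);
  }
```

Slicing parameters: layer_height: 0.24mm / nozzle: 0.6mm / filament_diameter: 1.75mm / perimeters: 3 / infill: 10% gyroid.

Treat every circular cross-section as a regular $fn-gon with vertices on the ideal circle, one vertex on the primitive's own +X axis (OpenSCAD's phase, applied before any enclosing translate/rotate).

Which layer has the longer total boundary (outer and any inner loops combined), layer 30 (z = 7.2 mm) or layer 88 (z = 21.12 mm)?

layer 30 (z = 7.2 mm)

Layer 30 (z = 7.2): the cube is not intersected at this z (z outside [0, 3]); the cone at (5.5, 11.5) (r1=4.5→r2=1.5) has section circumradius 3.777 here — a regular 24-gon (perimeter = 2·24·3.777·sin(180°/24) = 23.66 mm); the cylinder at (-4, 11): section is a regular 24-gon, circumradius r=6 (perimeter = 2·24·6.000·sin(180°/24) = 37.59 mm); Merging all regions: the regions partially overlap (shared area 0.27 mm²), so the edge portions inside another operand are dropped and the merged outline is re-measured after clipping — boundary = 57.34 mm; (rotated 45° about Z; rotation is an isometry so areas/perimeters/island counts are preserved). So its perimeter = 57.34 mm. Layer 88 (z = 21.12): the cube is absent (z outside [0, 3]); the cone at (5.5, 11.5): at t=0.955 of its height the radius interpolates to r₁+(r₂−r₁)t = 1.635, giving a regular 24-gon of that circumradius (perimeter = 2·24·1.635·sin(180°/24) = 10.25 mm); the cylinder at (-4, 11) is not intersected at this z (z outside [0, 8]); Merging all regions: only the cone at (5.5, 11.5) is present, so the union is just that shape — boundary = 10.25 mm; (rotated 45° about Z; rotation is an isometry so areas/perimeters/island counts are preserved). So its perimeter = 10.25 mm. Layer 30 is larger (57.34 vs 10.25 mm).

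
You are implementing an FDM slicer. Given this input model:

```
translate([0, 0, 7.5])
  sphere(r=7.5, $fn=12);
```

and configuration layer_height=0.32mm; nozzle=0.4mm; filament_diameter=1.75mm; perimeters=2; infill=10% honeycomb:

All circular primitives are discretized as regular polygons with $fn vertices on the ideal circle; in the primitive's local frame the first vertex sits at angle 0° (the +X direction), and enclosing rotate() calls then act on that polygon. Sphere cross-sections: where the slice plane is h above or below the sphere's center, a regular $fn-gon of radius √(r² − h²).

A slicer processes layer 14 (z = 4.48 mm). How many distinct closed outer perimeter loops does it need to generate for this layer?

1

At z = 4.48 mm: the r=7.5 sphere contributes a regular 12-gon of circumradius √(7.5²−3.02²) = 6.865. The result has 1 disconnected region.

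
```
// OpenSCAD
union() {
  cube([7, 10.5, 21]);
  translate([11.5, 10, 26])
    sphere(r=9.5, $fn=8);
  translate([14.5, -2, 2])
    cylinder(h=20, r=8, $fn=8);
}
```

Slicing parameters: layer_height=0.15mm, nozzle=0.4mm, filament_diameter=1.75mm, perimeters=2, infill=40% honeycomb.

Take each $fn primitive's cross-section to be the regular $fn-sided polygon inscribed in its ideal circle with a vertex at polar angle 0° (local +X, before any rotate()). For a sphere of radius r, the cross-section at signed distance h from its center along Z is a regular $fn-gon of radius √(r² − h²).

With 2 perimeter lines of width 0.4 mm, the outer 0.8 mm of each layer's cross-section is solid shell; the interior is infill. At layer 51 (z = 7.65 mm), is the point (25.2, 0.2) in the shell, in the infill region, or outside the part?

At z = 7.65 mm: the cube (footprint 7×10.5) is included at this height; the sphere at (11.5, 10) is absent (|z−center|=18.350 > r=9.5); the r=8 cylinder at (14.5, -2) gives a regular 8-gon of circumradius 8 (constant along its height); Taking the union: the 2 present regions are separate (no shared area or edge), so areas and boundary lengths simply add and each stays a separate island — 2 connected regions. Overall, the cross-section has 2 separate islands. The nearest boundary edge runs (20.16, 3.66)→(22.50, -2.00); distance from the point to it = 3.34 mm. The point is not inside any of the regions above, so it lies outside the cross-section (3.34 mm from the nearest boundary).

outside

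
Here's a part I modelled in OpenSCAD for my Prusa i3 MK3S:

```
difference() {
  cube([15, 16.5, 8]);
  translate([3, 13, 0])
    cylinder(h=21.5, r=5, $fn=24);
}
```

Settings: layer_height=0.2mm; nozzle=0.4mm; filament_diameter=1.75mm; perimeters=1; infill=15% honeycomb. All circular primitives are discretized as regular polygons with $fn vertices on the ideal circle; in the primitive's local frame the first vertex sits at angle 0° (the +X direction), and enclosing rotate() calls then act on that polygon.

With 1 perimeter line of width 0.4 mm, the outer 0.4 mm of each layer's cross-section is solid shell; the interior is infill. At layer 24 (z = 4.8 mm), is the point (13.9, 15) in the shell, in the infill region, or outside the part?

infill

At z = 4.8 mm: the cube is present — its section is the full 15×16.5 rectangle; the r=5 cylinder at (3, 13) gives a regular 24-gon of circumradius 5 (constant along its height); Subtracting the remaining from the first: starting from the 15×16.5 cube, the r=5 cylinder at (3, 13) partially overlaps it — only the 59.69 mm² overlap (of its 77.65 mm²) is removed, clipping the outline — 1 connected region. Overall, the cross-section is a single solid region. The nearest boundary edge runs (15.00, 16.50)→(15.00, 0.00); distance from the point to it = 1.10 mm. The point is inside the cross-section and 1.10 mm from the nearest boundary — more than the 0.4 mm shell width (1 × 0.4), so it's in the infill interior.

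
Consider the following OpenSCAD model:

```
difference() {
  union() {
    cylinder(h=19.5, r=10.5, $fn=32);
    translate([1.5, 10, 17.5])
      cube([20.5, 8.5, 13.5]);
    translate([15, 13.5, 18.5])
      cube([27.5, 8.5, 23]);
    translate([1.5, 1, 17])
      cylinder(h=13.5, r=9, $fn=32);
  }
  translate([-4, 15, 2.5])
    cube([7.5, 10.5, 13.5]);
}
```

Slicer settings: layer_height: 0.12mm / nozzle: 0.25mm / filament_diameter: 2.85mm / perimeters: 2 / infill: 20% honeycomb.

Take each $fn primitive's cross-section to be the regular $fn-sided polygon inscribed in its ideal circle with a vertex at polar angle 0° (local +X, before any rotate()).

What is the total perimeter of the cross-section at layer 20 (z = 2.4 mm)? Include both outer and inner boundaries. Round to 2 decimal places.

65.87 mm

At z = 2.4 mm: the r=10.5 cylinder gives a regular 32-gon of circumradius 10.5 (constant along its height) (perimeter = 2·32·10.500·sin(180°/32) = 65.87 mm); the cube at (1.5, 10) is absent (z outside [17.5, 31]); the cube at (15, 13.5) is not intersected at this z (z outside [18.5, 41.5]); the cylinder at (1.5, 1) does not reach this height (z outside [17, 30.5]); Taking the union: only the r=10.5 cylinder is present, so the union is just that shape — boundary = 65.87 mm; the cube at (-4, 15) is absent (z outside [2.5, 16]); Taking the first minus the rest: none of the subtracted shapes is present at this height, so the result so far is unchanged — boundary = 65.87 mm. Overall, the cross-section is a single solid region. Total boundary length (outer) = 65.87 mm.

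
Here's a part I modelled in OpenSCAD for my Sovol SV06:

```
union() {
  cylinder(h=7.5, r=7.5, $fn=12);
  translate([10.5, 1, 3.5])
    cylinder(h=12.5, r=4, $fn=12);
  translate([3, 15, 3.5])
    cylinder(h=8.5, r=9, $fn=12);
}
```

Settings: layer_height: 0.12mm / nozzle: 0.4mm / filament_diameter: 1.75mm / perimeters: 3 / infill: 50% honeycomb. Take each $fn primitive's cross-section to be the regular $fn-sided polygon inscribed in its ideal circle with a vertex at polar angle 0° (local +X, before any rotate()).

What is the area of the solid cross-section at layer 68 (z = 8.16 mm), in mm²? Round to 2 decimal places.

291.00 mm²

At z = 8.16 mm: the cylinder does not reach this height (z outside [0, 7.5]); the r=4 cylinder at (10.5, 1) gives a regular 12-gon of circumradius 4 (constant along its height) (area = (12/2)·4.000²·sin(360°/12) = 48.00 mm²); the r=9 cylinder at (3, 15) contributes a regular 12-gon of circumradius 9 (area = (12/2)·9.000²·sin(360°/12) = 243.00 mm²); Combining (union): the 2 present regions are separate (no shared area or edge), so areas and boundary lengths simply add and each stays a separate island — area = 291.00 mm². Overall, the cross-section has 2 separate islands. Net area = 291.00 mm².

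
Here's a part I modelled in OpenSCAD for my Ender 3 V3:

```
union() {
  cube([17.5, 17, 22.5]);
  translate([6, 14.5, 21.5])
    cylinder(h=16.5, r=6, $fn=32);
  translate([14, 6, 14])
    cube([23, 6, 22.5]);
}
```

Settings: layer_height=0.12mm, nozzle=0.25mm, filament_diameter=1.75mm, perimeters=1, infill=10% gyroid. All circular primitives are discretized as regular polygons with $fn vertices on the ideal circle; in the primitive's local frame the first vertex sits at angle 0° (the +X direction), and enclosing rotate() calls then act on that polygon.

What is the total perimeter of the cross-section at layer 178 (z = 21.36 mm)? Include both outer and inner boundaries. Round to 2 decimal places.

108.00 mm

At z = 21.36 mm: the cube is present — its section is the full 17.5×17 rectangle (perimeter 69.00 mm); the cylinder at (6, 14.5) does not reach this height (z outside [21.5, 38]); the cube at (14, 6) (footprint 23×6) is included at this height (perimeter 58.00 mm); Combining (union): the regions partially overlap (shared area 21.00 mm²), so the edge portions inside another operand are dropped and the merged outline is re-measured after clipping — boundary = 108.00 mm. Overall, the cross-section is a single solid region. Total boundary length (outer) = 108.00 mm.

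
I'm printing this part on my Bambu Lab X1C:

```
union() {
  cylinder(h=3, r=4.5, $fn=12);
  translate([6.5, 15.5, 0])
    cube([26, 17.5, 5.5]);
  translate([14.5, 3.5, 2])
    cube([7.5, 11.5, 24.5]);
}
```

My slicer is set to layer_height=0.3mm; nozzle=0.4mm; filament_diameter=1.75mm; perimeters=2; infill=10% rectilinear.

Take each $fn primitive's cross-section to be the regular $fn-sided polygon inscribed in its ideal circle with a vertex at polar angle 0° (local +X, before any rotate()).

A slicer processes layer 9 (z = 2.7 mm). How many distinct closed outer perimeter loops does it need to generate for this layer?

3

At z = 2.7 mm: the r=4.5 cylinder gives a regular 12-gon of circumradius 4.5 (constant along its height); the cube at (6.5, 15.5) is present — its section is the full 26×17.5 rectangle; the cube at (14.5, 3.5) (footprint 7.5×11.5) is included at this height; Taking the union: the 3 present regions are separate (no shared area or edge), so areas and boundary lengths simply add and each stays a separate island — 3 connected regions. The result has 3 disconnected regions.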